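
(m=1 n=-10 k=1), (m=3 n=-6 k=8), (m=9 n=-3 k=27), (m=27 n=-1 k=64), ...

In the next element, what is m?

M goes 1, 3, 9, 27 → 81 (×3 each step).

81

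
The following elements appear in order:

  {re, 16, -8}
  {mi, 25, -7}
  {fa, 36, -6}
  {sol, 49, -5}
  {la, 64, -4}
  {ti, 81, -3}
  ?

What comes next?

Note goes re, mi, fa, sol, la, ti → do (runs through the solfège scale do→ti).
Second entry: 16, 25, 36, 49, 64, 81 → 100 (perfect squares: 4², 5², 6², …).
Third entry — +1 each step: -8, -7, -6, -5, -4, -3 → -2.
Putting it together: {do, 100, -2}.

{do, 100, -2}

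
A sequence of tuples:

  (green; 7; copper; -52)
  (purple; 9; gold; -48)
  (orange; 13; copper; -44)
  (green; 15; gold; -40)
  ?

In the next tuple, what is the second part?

19

Colour: repeats green → purple → orange; green, purple, orange, green → purple.
Second part: 7, 9, 13, 15 → 19 (alternating steps +2, +4, +2, +4, …).
Metal: copper, gold, copper, gold → copper (alternates copper ↔ gold).
For the fourth part, +4 each step: -52, -48, -44, -40 → -36.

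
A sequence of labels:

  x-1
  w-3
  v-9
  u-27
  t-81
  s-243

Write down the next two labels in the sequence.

r-729 then q-2187

Letter: letters move back 1 place in the alphabet; x, w, v, u, t, s → r → q.
Second component: ×3 each step, so 1, 3, 9, 27, 81, 243 → 729 → 2187.
So the next two labels are r-729 and q-2187.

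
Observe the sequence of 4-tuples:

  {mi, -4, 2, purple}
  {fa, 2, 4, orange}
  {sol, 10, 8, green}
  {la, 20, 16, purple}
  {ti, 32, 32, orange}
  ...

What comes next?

Note goes mi, fa, sol, la, ti → do (runs through the solfège scale do→ti).
Second component: -4, 2, 10, 20, 32 → 46 (differences are 6, 8, 10, … (increasing by 2 each time)).
Third component: ×2 each step; 2, 4, 8, 16, 32 → 64.
Colour: repeats purple → orange → green; purple, orange, green, purple, orange → green.
Combining the parts gives {do, 46, 64, green}.

{do, 46, 64, green}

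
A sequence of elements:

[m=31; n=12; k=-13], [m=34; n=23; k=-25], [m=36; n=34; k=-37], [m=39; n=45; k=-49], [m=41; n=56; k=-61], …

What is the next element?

M: 31, 34, 36, 39, 41 → 44 (alternating steps +3, +2, +3, +2, …).
N goes 12, 23, 34, 45, 56 → 67 (+11 each step).
K: -13, -25, -37, -49, -61 → -73 (−12 each step).
Combining the parts gives [m=44; n=67; k=-73].

[m=44; n=67; k=-73]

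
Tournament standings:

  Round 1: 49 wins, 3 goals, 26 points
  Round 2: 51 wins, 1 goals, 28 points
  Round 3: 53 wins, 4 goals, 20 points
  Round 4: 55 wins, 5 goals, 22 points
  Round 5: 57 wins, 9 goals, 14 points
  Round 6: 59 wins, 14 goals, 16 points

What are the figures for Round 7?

Wins: +2 each step, so 49, 51, 53, 55, 57, 59 → 61.
Goals: each term is the sum of the two before it, so 3, 1, 4, 5, 9, 14 → 23.
Points goes 26, 28, 20, 22, 14, 16 → 8 (alternating steps +2, −8, +2, −8, …).
Combining the parts gives 61 wins, 23 goals, 8 points.

61 wins, 23 goals, 8 points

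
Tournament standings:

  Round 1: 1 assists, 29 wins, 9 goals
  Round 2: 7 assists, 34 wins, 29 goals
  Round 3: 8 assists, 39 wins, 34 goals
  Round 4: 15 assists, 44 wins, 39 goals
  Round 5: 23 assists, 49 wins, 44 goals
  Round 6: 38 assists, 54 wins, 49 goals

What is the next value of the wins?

59

Assists: 1, 7, 8, 15, 23, 38 → 61 (each term is the sum of the two before it).
Wins: +5 each step, so 29, 34, 39, 44, 49, 54 → 59.
Goals: always the previous value of the wins; 9, 29, 34, 39, 44, 49 → 54.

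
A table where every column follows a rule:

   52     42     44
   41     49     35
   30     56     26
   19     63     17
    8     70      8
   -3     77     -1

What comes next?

For the first component, −11 each step: 52, 41, 30, 19, 8, -3 → -14.
For the second component, +7 each step: 42, 49, 56, 63, 70, 77 → 84.
Third component: 44, 35, 26, 17, 8, -1 → -10 (−9 each step).
Combining the parts gives -14  84  -10.

-14  84  -10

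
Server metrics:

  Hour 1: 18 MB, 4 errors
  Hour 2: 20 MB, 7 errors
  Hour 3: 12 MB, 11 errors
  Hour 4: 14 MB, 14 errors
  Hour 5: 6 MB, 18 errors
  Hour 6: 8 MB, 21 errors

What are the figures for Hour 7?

For the MB, alternating steps +2, −8, +2, −8, …: 18, 20, 12, 14, 6, 8 → 0.
Errors: alternating steps +3, +4, +3, +4, …, so 4, 7, 11, 14, 18, 21 → 25.
So the next row is 0 MB, 25 errors.

0 MB, 25 errors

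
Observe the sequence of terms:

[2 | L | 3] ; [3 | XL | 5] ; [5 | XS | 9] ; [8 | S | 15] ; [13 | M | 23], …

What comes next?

First entry: each term is the sum of the two before it, so 2, 3, 5, 8, 13 → 21.
For the size, runs through clothing sizes XS→XL: L, XL, XS, S, M → L.
For the third entry, differences are 2, 4, 6, … (increasing by 2 each time): 3, 5, 9, 15, 23 → 33.
Putting it together: [21 | L | 33].

[21 | L | 33]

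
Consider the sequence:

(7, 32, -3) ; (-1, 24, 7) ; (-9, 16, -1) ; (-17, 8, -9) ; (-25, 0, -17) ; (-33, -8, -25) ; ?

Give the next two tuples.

(-41, -16, -33), (-49, -24, -41)

First value: −8 each step; 7, -1, -9, -17, -25, -33 → -41 → -49.
Second value: −8 each step; 32, 24, 16, 8, 0, -8 → -16 → -24.
Third value: always the previous value of the first value, so -3, 7, -1, -9, -17, -25 → -33 → -41.
So the next two tuples are (-41, -16, -33) and (-49, -24, -41).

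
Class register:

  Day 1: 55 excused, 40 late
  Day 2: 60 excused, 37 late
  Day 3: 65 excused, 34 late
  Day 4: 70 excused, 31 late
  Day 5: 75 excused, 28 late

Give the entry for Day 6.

Excused: +5 each step; 55, 60, 65, 70, 75 → 80.
Late: 40, 37, 34, 31, 28 → 25 (−3 each step).
So the next line is 80 excused, 25 late.

80 excused, 25 late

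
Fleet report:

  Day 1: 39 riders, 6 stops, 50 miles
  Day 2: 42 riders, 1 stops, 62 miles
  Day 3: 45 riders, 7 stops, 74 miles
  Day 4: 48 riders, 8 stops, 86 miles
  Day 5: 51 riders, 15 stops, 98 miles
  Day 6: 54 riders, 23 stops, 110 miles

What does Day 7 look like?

Riders goes 39, 42, 45, 48, 51, 54 → 57 (+3 each step).
Stops: 6, 1, 7, 8, 15, 23 → 38 (each term is the sum of the two before it).
For the miles, +12 each step: 50, 62, 74, 86, 98, 110 → 122.
Putting it together: 57 riders, 38 stops, 122 miles.

57 riders, 38 stops, 122 miles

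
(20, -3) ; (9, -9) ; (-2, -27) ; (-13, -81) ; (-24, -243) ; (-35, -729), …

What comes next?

For the first value, −11 each step: 20, 9, -2, -13, -24, -35 → -46.
Second value: ×3 each step; -3, -9, -27, -81, -243, -729 → -2187.
Combining the parts gives (-46, -2187).

(-46, -2187)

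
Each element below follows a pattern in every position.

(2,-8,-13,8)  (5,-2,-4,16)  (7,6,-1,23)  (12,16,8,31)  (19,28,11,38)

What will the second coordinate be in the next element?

First coordinate: each term is the sum of the two before it, so 2, 5, 7, 12, 19 → 31.
Second coordinate — differences are 6, 8, 10, … (increasing by 2 each time): -8, -2, 6, 16, 28 → 42.
Third coordinate: alternating steps +9, +3, +9, +3, …; -13, -4, -1, 8, 11 → 20.
Fourth coordinate — alternating steps +8, +7, +8, +7, …: 8, 16, 23, 31, 38 → 46.

42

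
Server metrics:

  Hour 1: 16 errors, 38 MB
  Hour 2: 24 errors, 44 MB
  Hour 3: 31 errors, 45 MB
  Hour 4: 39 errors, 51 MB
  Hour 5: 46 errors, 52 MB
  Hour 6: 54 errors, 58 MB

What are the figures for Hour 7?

61 errors, 59 MB

For the errors, alternating steps +8, +7, +8, +7, …: 16, 24, 31, 39, 46, 54 → 61.
MB: alternating steps +6, +1, +6, +1, …, so 38, 44, 45, 51, 52, 58 → 59.
Putting it together: 61 errors, 59 MB.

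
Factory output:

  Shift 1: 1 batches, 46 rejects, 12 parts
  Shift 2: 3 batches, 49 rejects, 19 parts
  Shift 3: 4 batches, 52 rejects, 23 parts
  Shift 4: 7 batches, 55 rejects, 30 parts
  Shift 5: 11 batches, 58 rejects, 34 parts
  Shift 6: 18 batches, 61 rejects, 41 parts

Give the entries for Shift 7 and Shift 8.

29 batches, 64 rejects, 45 parts; 47 batches, 67 rejects, 52 parts

For the batches, each term is the sum of the two before it: 1, 3, 4, 7, 11, 18 → 29 → 47.
Rejects: +3 each step, so 46, 49, 52, 55, 58, 61 → 64 → 67.
Parts: alternating steps +7, +4, +7, +4, …, so 12, 19, 23, 30, 34, 41 → 45 → 52.
So the next two rows are 29 batches, 64 rejects, 45 parts and 47 batches, 67 rejects, 52 parts.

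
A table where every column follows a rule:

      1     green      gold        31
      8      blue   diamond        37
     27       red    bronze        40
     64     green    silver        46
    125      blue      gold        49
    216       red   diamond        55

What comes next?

343  green  bronze  58

First component — perfect cubes: 1³, 2³, 3³, …: 1, 8, 27, 64, 125, 216 → 343.
Colour: green, blue, red, green, blue, red → green (repeats green → blue → red).
Rank — repeats gold → diamond → bronze → silver: gold, diamond, bronze, silver, gold, diamond → bronze.
For the fourth component, alternating steps +6, +3, +6, +3, …: 31, 37, 40, 46, 49, 55 → 58.
So the next row is 343  green  bronze  58.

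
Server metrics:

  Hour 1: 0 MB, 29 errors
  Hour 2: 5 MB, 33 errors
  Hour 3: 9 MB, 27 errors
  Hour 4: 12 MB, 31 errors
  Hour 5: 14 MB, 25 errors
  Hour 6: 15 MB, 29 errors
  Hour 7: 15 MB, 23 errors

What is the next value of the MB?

14

MB: differences are 5, 4, 3, … (decreasing by 1 each time), so 0, 5, 9, 12, 14, 15, 15 → 14.
Errors goes 29, 33, 27, 31, 25, 29, 23 → 27 (alternating steps +4, −6, +4, −6, …).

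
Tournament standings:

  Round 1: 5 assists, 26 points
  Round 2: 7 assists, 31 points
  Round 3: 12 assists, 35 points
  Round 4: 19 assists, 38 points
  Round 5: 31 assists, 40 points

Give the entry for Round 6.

Assists: each term is the sum of the two before it, so 5, 7, 12, 19, 31 → 50.
Points — differences are 5, 4, 3, … (decreasing by 1 each time): 26, 31, 35, 38, 40 → 41.
Combining the parts gives 50 assists, 41 points.

50 assists, 41 points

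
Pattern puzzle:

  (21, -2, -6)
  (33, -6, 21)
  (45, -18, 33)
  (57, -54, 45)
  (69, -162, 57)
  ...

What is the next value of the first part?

81

First part goes 21, 33, 45, 57, 69 → 81 (+12 each step).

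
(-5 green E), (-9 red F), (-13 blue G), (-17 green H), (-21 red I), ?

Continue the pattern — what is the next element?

First value goes -5, -9, -13, -17, -21 → -25 (−4 each step).
Colour: green, red, blue, green, red → blue (repeats green → red → blue).
Letter: letters move forward 1 place in the alphabet; E, F, G, H, I → J.
So the next element is (-25 blue J).

(-25 blue J)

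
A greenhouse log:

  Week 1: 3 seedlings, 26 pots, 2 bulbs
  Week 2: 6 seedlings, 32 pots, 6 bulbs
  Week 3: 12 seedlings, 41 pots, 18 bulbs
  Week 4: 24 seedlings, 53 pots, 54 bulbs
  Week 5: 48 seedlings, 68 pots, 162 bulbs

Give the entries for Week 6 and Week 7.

96 seedlings, 86 pots, 486 bulbs; 192 seedlings, 107 pots, 1458 bulbs

For the seedlings, ×2 each step: 3, 6, 12, 24, 48 → 96 → 192.
Pots: differences are 6, 9, 12, … (increasing by 3 each time); 26, 32, 41, 53, 68 → 86 → 107.
For the bulbs, ×3 each step: 2, 6, 18, 54, 162 → 486 → 1458.
Putting the parts together: 96 seedlings, 86 pots, 486 bulbs and then 192 seedlings, 107 pots, 1458 bulbs.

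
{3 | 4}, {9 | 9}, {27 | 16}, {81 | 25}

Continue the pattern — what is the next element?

{243 | 36}

First value goes 3, 9, 27, 81 → 243 (×3 each step).
Second value goes 4, 9, 16, 25 → 36 (perfect squares: 2², 3², 4², …).
Combining the parts gives {243 | 36}.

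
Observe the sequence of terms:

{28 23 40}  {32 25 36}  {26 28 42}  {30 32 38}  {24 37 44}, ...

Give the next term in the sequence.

First part: alternating steps +4, −6, +4, −6, …; 28, 32, 26, 30, 24 → 28.
Second part goes 23, 25, 28, 32, 37 → 43 (differences are 2, 3, 4, … (increasing by 1 each time)).
Third part — together with the first part always sums to 68: 40, 36, 42, 38, 44 → 40.
Putting it together: {28 43 40}.

{28 43 40}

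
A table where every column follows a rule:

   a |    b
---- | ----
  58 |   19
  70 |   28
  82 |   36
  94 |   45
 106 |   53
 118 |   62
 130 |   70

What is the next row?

142  79

Column a: +12 each step, so 58, 70, 82, 94, 106, 118, 130 → 142.
For the column b, alternating steps +9, +8, +9, +8, …: 19, 28, 36, 45, 53, 62, 70 → 79.
Combining the parts gives 142  79.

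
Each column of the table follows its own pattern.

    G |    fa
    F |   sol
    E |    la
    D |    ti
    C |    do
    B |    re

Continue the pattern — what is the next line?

Letter goes G, F, E, D, C, B → A (letters move back 1 place in the alphabet).
For the note, runs through the solfège scale do→ti: fa, sol, la, ti, do, re → mi.
Combining the parts gives A  mi.

A  mi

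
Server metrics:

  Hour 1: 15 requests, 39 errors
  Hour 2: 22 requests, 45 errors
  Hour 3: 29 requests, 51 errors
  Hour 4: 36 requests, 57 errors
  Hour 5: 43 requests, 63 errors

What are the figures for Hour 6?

50 requests, 69 errors

Requests — +7 each step: 15, 22, 29, 36, 43 → 50.
Errors: 39, 45, 51, 57, 63 → 69 (+6 each step).
Putting it together: 50 requests, 69 errors.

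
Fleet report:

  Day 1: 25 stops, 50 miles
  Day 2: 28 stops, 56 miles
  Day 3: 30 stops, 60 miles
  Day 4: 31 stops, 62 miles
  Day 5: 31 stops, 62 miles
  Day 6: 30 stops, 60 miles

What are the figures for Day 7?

Stops: differences are 3, 2, 1, … (decreasing by 1 each time), so 25, 28, 30, 31, 31, 30 → 28.
For the miles, always 2 × the stops: 50, 56, 60, 62, 62, 60 → 56.
Putting it together: 28 stops, 56 miles.

28 stops, 56 miles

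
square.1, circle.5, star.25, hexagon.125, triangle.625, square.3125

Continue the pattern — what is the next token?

circle.15625

For the shape, repeats square → circle → star → hexagon → triangle: square, circle, star, hexagon, triangle, square → circle.
Second component goes 1, 5, 25, 125, 625, 3125 → 15625 (×5 each step).
Combining the parts gives circle.15625.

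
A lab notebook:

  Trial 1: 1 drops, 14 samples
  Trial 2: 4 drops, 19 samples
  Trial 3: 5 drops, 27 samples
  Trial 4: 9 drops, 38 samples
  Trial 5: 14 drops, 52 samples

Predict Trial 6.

23 drops, 69 samples

Drops goes 1, 4, 5, 9, 14 → 23 (each term is the sum of the two before it).
Samples goes 14, 19, 27, 38, 52 → 69 (differences are 5, 8, 11, … (increasing by 3 each time)).
Putting it together: 23 drops, 69 samples.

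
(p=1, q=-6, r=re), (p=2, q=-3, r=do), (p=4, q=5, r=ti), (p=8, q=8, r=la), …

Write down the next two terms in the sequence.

(p=16, q=16, r=sol), (p=32, q=19, r=fa)

P — ×2 each step: 1, 2, 4, 8 → 16 → 32.
Q — alternating steps +3, +8, +3, +8, …: -6, -3, 5, 8 → 16 → 19.
R goes re, do, ti, la → sol → fa (runs backward through the solfège scale do→ti).
So the next two terms are (p=16, q=16, r=sol) and (p=32, q=19, r=fa).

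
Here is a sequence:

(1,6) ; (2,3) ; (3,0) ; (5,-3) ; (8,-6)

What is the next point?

First coordinate goes 1, 2, 3, 5, 8 → 13 (each term is the sum of the two before it).
Second coordinate — −3 each step: 6, 3, 0, -3, -6 → -9.
Putting it together: (13,-9).

(13,-9)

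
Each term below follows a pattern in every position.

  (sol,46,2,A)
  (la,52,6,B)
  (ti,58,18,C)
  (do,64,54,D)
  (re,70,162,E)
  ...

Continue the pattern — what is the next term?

Note — runs through the solfège scale do→ti: sol, la, ti, do, re → mi.
For the second component, +6 each step: 46, 52, 58, 64, 70 → 76.
Third component — ×3 each step: 2, 6, 18, 54, 162 → 486.
Letter goes A, B, C, D, E → F (letters move forward 1 place in the alphabet).
Combining the parts gives (mi,76,486,F).

(mi,76,486,F)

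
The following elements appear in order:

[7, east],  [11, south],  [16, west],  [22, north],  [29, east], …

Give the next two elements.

First part: differences are 4, 5, 6, … (increasing by 1 each time), so 7, 11, 16, 22, 29 → 37 → 46.
Direction: east, south, west, north, east → south → west (repeats east → south → west → north).
Putting the parts together: [37, south] and then [46, west].

[37, south], [46, west]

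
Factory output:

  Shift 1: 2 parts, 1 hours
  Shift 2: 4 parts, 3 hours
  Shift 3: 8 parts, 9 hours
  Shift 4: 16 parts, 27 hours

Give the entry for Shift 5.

For the parts, ×2 each step: 2, 4, 8, 16 → 32.
Hours: ×3 each step; 1, 3, 9, 27 → 81.
Putting it together: 32 parts, 81 hours.

32 parts, 81 hours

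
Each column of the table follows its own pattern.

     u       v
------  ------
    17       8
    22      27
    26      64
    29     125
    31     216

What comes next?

32  343

Column u: 17, 22, 26, 29, 31 → 32 (differences are 5, 4, 3, … (decreasing by 1 each time)).
Column v: perfect cubes: 2³, 3³, 4³, …, so 8, 27, 64, 125, 216 → 343.
Combining the parts gives 32  343.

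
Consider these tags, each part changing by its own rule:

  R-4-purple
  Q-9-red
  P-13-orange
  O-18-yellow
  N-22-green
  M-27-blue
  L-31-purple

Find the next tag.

K-36-red

Letter goes R, Q, P, O, N, M, L → K (letters move back 1 place in the alphabet).
For the second component, alternating steps +5, +4, +5, +4, …: 4, 9, 13, 18, 22, 27, 31 → 36.
Colour — repeats purple → red → orange → yellow → green → blue: purple, red, orange, yellow, green, blue, purple → red.
Combining the parts gives K-36-red.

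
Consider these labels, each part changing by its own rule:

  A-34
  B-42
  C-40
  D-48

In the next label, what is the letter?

Letter — letters move forward 1 place in the alphabet: A, B, C, D → E.

E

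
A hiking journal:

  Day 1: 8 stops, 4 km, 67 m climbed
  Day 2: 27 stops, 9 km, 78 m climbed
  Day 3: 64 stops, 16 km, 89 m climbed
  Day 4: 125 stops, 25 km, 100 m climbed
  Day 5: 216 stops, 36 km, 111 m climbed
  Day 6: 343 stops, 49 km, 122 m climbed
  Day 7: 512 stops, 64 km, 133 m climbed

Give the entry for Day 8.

729 stops, 81 km, 144 m climbed

For the stops, perfect cubes: 2³, 3³, 4³, …: 8, 27, 64, 125, 216, 343, 512 → 729.
Km: perfect squares: 2², 3², 4², …, so 4, 9, 16, 25, 36, 49, 64 → 81.
For the m climbed, +11 each step: 67, 78, 89, 100, 111, 122, 133 → 144.
Combining the parts gives 729 stops, 81 km, 144 m climbed.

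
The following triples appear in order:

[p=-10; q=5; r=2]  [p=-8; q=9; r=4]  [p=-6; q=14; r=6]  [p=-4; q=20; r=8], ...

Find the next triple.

[p=-2; q=27; r=10]

P: +2 each step; -10, -8, -6, -4 → -2.
Q — differences are 4, 5, 6, … (increasing by 1 each time): 5, 9, 14, 20 → 27.
R: 2, 4, 6, 8 → 10 (always 12 more than the p).
Combining the parts gives [p=-2; q=27; r=10].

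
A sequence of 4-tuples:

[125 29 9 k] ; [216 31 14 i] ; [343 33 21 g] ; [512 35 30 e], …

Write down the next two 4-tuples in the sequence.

First part — perfect cubes: 5³, 6³, 7³, …: 125, 216, 343, 512 → 729 → 1000.
Second part: +2 each step, so 29, 31, 33, 35 → 37 → 39.
For the third part, differences are 5, 7, 9, … (increasing by 2 each time): 9, 14, 21, 30 → 41 → 54.
Letter: letters move back 2 places in the alphabet; k, i, g, e → c → a.
Putting the parts together: [729 37 41 c] and then [1000 39 54 a].

[729 37 41 c], [1000 39 54 a]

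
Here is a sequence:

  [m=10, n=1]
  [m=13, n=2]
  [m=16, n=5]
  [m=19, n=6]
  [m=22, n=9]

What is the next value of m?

M: +3 each step, so 10, 13, 16, 19, 22 → 25.
For the n, alternating steps +1, +3, +1, +3, …: 1, 2, 5, 6, 9 → 10.

25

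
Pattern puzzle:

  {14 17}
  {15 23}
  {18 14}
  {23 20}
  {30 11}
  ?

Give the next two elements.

First value — differences are 1, 3, 5, … (increasing by 2 each time): 14, 15, 18, 23, 30 → 39 → 50.
For the second value, alternating steps +6, −9, +6, −9, …: 17, 23, 14, 20, 11 → 17 → 8.
Putting the parts together: {39 17} and then {50 8}.

{39 17}, {50 8}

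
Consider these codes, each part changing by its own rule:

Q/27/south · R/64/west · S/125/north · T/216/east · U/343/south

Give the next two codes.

Letter: Q, R, S, T, U → V → W (letters move forward 1 place in the alphabet).
Second component: perfect cubes: 3³, 4³, 5³, …; 27, 64, 125, 216, 343 → 512 → 729.
Direction: repeats south → west → north → east, so south, west, north, east, south → west → north.
So the next two codes are V/512/west and W/729/north.

V/512/west, W/729/north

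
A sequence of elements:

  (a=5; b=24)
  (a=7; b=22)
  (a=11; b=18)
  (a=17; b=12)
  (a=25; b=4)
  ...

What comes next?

For the a, differences are 2, 4, 6, … (increasing by 2 each time): 5, 7, 11, 17, 25 → 35.
B: 24, 22, 18, 12, 4 → -6 (together with the a always sums to 29).
Combining the parts gives (a=35; b=-6).

(a=35; b=-6)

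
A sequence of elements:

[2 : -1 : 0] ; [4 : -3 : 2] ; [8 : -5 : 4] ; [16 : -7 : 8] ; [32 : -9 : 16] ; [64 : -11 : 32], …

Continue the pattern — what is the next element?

[128 : -13 : 64]

First part: ×2 each step; 2, 4, 8, 16, 32, 64 → 128.
Second part: -1, -3, -5, -7, -9, -11 → -13 (−2 each step).
Third part: always the previous value of the first part; 0, 2, 4, 8, 16, 32 → 64.
So the next element is [128 : -13 : 64].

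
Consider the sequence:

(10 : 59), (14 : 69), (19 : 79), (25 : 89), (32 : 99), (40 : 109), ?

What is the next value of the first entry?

For the first entry, differences are 4, 5, 6, … (increasing by 1 each time): 10, 14, 19, 25, 32, 40 → 49.
Second entry: 59, 69, 79, 89, 99, 109 → 119 (+10 each step).

49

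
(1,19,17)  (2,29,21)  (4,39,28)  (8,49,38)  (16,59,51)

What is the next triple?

First coordinate — ×2 each step: 1, 2, 4, 8, 16 → 32.
Second coordinate — +10 each step: 19, 29, 39, 49, 59 → 69.
Third coordinate: differences are 4, 7, 10, … (increasing by 3 each time); 17, 21, 28, 38, 51 → 67.
Putting it together: (32,69,67).

(32,69,67)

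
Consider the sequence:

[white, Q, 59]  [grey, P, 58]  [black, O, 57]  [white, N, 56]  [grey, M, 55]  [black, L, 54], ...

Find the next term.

[white, K, 53]

Shade — repeats white → grey → black: white, grey, black, white, grey, black → white.
For the letter, letters move back 1 place in the alphabet: Q, P, O, N, M, L → K.
Third coordinate: −1 each step, so 59, 58, 57, 56, 55, 54 → 53.
Combining the parts gives [white, K, 53].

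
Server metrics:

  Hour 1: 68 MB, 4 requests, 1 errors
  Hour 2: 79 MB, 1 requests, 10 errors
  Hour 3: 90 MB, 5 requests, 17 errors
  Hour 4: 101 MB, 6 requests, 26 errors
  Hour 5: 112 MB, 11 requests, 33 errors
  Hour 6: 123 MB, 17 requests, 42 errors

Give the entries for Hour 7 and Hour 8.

134 MB, 28 requests, 49 errors; 145 MB, 45 requests, 58 errors

MB: 68, 79, 90, 101, 112, 123 → 134 → 145 (+11 each step).
Requests — each term is the sum of the two before it: 4, 1, 5, 6, 11, 17 → 28 → 45.
Errors — alternating steps +9, +7, +9, +7, …: 1, 10, 17, 26, 33, 42 → 49 → 58.
So the next two lines are 134 MB, 28 requests, 49 errors and 145 MB, 45 requests, 58 errors.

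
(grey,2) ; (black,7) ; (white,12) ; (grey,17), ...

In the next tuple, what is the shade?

Shade: repeats grey → black → white, so grey, black, white, grey → black.

black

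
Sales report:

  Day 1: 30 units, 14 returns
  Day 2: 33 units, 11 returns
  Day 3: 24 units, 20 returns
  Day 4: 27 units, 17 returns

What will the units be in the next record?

Units — alternating steps +3, −9, +3, −9, …: 30, 33, 24, 27 → 18.

18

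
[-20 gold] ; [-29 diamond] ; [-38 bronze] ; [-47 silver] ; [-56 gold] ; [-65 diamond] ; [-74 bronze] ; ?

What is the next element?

[-83 silver]

First coordinate: −9 each step, so -20, -29, -38, -47, -56, -65, -74 → -83.
Rank: gold, diamond, bronze, silver, gold, diamond, bronze → silver (repeats gold → diamond → bronze → silver).
Putting it together: [-83 silver].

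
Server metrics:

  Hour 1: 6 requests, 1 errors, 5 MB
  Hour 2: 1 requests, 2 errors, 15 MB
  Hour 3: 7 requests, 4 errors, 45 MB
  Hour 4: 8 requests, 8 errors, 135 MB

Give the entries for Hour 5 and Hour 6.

15 requests, 16 errors, 405 MB; 23 requests, 32 errors, 1215 MB

Requests — each term is the sum of the two before it: 6, 1, 7, 8 → 15 → 23.
Errors: ×2 each step, so 1, 2, 4, 8 → 16 → 32.
MB goes 5, 15, 45, 135 → 405 → 1215 (×3 each step).
Putting the parts together: 15 requests, 16 errors, 405 MB and then 23 requests, 32 errors, 1215 MB.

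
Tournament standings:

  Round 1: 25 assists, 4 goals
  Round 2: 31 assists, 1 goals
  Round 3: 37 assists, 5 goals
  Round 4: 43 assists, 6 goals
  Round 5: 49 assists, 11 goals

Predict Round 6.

For the assists, +6 each step: 25, 31, 37, 43, 49 → 55.
For the goals, each term is the sum of the two before it: 4, 1, 5, 6, 11 → 17.
So the next record is 55 assists, 17 goals.

55 assists, 17 goals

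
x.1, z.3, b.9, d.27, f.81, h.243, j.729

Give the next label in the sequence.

Letter: letters move forward 2 places in the alphabet, wrapping Z→A, so x, z, b, d, f, h, j → l.
Second component: ×3 each step, so 1, 3, 9, 27, 81, 243, 729 → 2187.
Combining the parts gives l.2187.

l.2187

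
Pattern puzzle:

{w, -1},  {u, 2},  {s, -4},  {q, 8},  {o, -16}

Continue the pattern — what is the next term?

{m, 32}

Letter — letters move back 2 places in the alphabet: w, u, s, q, o → m.
Second value goes -1, 2, -4, 8, -16 → 32 (×(-2) each step).
Combining the parts gives {m, 32}.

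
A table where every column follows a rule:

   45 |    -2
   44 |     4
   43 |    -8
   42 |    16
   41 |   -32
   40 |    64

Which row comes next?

39  -128

First component goes 45, 44, 43, 42, 41, 40 → 39 (−1 each step).
For the second component, ×(-2) each step: -2, 4, -8, 16, -32, 64 → -128.
So the next row is 39  -128.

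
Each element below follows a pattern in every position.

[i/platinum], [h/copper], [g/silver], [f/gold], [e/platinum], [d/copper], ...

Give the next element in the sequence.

[c/silver]

Letter: letters move back 1 place in the alphabet, so i, h, g, f, e, d → c.
For the metal, repeats platinum → copper → silver → gold: platinum, copper, silver, gold, platinum, copper → silver.
Combining the parts gives [c/silver].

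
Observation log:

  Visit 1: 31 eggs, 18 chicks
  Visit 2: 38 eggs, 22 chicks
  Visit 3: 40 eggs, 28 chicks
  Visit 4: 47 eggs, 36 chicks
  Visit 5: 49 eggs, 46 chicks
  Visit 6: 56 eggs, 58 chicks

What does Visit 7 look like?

58 eggs, 72 chicks

Eggs — alternating steps +7, +2, +7, +2, …: 31, 38, 40, 47, 49, 56 → 58.
Chicks: differences are 4, 6, 8, … (increasing by 2 each time), so 18, 22, 28, 36, 46, 58 → 72.
So the next record is 58 eggs, 72 chicks.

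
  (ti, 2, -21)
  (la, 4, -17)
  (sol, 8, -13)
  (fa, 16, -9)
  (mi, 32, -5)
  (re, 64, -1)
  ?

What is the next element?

Note — runs backward through the solfège scale do→ti: ti, la, sol, fa, mi, re → do.
For the second component, ×2 each step: 2, 4, 8, 16, 32, 64 → 128.
For the third component, +4 each step: -21, -17, -13, -9, -5, -1 → 3.
Putting it together: (do, 128, 3).

(do, 128, 3)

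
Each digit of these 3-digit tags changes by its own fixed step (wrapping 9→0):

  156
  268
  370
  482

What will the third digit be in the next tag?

Third digit: +2 each step, mod 10; 6, 8, 0, 2 → 4.

4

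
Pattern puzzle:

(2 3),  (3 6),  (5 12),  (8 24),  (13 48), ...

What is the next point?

First coordinate goes 2, 3, 5, 8, 13 → 21 (each term is the sum of the two before it).
Second coordinate goes 3, 6, 12, 24, 48 → 96 (×2 each step).
So the next point is (21 96).

(21 96)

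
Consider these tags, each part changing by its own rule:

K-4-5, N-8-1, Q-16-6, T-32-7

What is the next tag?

W-64-13

Letter: K, N, Q, T → W (letters move forward 3 places in the alphabet).
Second component — ×2 each step: 4, 8, 16, 32 → 64.
Third component: 5, 1, 6, 7 → 13 (each term is the sum of the two before it).
So the next tag is W-64-13.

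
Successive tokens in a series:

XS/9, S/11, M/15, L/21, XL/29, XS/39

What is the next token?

S/51

Size: repeats XS → S → M → L → XL, so XS, S, M, L, XL, XS → S.
Second component: differences are 2, 4, 6, … (increasing by 2 each time), so 9, 11, 15, 21, 29, 39 → 51.
So the next token is S/51.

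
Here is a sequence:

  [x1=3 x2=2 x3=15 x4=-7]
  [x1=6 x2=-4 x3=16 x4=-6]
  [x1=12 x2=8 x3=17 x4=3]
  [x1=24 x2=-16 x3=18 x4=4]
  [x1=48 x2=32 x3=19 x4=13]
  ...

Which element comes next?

X1: ×2 each step, so 3, 6, 12, 24, 48 → 96.
For the x2, ×(-2) each step: 2, -4, 8, -16, 32 → -64.
X3: +1 each step, so 15, 16, 17, 18, 19 → 20.
X4 — alternating steps +1, +9, +1, +9, …: -7, -6, 3, 4, 13 → 14.
So the next element is [x1=96 x2=-64 x3=20 x4=14].

[x1=96 x2=-64 x3=20 x4=14]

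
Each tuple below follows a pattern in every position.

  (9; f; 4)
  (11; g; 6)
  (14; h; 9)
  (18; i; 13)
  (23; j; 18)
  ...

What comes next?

First coordinate: 9, 11, 14, 18, 23 → 29 (differences are 2, 3, 4, … (increasing by 1 each time)).
Letter goes f, g, h, i, j → k (letters move forward 1 place in the alphabet).
Third coordinate: always 5 less than the first coordinate; 4, 6, 9, 13, 18 → 24.
So the next tuple is (29; k; 24).

(29; k; 24)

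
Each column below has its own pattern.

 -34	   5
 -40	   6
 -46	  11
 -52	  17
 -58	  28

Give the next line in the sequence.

-64  45

For the first component, −6 each step: -34, -40, -46, -52, -58 → -64.
Second component: 5, 6, 11, 17, 28 → 45 (each term is the sum of the two before it).
Combining the parts gives -64  45.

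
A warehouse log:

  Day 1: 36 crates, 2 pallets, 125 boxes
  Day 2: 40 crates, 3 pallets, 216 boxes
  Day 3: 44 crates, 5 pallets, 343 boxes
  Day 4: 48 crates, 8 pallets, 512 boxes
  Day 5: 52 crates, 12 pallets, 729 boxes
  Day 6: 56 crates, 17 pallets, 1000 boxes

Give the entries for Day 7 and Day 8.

Crates — +4 each step: 36, 40, 44, 48, 52, 56 → 60 → 64.
For the pallets, differences are 1, 2, 3, … (increasing by 1 each time): 2, 3, 5, 8, 12, 17 → 23 → 30.
Boxes: perfect cubes: 5³, 6³, 7³, …; 125, 216, 343, 512, 729, 1000 → 1331 → 1728.
So the next two records are 60 crates, 23 pallets, 1331 boxes and 64 crates, 30 pallets, 1728 boxes.

60 crates, 23 pallets, 1331 boxes; 64 crates, 30 pallets, 1728 boxes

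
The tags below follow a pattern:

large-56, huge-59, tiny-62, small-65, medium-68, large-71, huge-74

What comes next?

Size — repeats large → huge → tiny → small → medium: large, huge, tiny, small, medium, large, huge → tiny.
Second component — +3 each step: 56, 59, 62, 65, 68, 71, 74 → 77.
So the next tag is tiny-77.

tiny-77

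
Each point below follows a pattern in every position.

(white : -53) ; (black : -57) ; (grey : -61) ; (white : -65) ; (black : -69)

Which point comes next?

(grey : -73)

Shade: repeats white → black → grey; white, black, grey, white, black → grey.
Second component goes -53, -57, -61, -65, -69 → -73 (−4 each step).
Putting it together: (grey : -73).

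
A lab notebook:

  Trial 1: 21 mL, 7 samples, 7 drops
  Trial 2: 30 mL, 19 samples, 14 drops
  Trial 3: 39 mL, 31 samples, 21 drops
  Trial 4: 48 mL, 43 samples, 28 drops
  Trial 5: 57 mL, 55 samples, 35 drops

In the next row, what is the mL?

66

For the mL, +9 each step: 21, 30, 39, 48, 57 → 66.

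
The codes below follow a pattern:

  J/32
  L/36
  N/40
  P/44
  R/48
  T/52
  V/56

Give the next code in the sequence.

Letter: J, L, N, P, R, T, V → X (letters move forward 2 places in the alphabet).
Second component goes 32, 36, 40, 44, 48, 52, 56 → 60 (+4 each step).
Combining the parts gives X/60.

X/60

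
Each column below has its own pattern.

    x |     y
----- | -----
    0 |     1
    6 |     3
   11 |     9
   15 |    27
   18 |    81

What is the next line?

20  243

Column x: 0, 6, 11, 15, 18 → 20 (differences are 6, 5, 4, … (decreasing by 1 each time)).
Column y — ×3 each step: 1, 3, 9, 27, 81 → 243.
So the next line is 20  243.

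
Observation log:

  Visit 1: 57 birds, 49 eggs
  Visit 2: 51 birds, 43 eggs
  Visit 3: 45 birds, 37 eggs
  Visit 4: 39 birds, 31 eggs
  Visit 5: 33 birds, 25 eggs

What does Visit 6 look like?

Birds — −6 each step: 57, 51, 45, 39, 33 → 27.
Eggs — always 8 less than the birds: 49, 43, 37, 31, 25 → 19.
Combining the parts gives 27 birds, 19 eggs.

27 birds, 19 eggs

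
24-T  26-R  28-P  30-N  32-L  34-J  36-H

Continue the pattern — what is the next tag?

38-F

First component goes 24, 26, 28, 30, 32, 34, 36 → 38 (+2 each step).
Letter: letters move back 2 places in the alphabet, so T, R, P, N, L, J, H → F.
Combining the parts gives 38-F.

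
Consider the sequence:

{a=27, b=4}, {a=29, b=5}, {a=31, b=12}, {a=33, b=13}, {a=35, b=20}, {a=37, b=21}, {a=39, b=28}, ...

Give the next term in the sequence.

A — +2 each step: 27, 29, 31, 33, 35, 37, 39 → 41.
B: 4, 5, 12, 13, 20, 21, 28 → 29 (alternating steps +1, +7, +1, +7, …).
Putting it together: {a=41, b=29}.

{a=41, b=29}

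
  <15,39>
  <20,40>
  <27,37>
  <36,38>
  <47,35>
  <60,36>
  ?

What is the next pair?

<75,33>

First coordinate: differences are 5, 7, 9, … (increasing by 2 each time); 15, 20, 27, 36, 47, 60 → 75.
Second coordinate: 39, 40, 37, 38, 35, 36 → 33 (alternating steps +1, −3, +1, −3, …).
So the next pair is <75,33>.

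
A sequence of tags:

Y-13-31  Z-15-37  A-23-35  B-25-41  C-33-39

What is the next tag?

Letter: letters move forward 1 place in the alphabet, wrapping Z→A, so Y, Z, A, B, C → D.
Second component: alternating steps +2, +8, +2, +8, …, so 13, 15, 23, 25, 33 → 35.
Third component: 31, 37, 35, 41, 39 → 45 (alternating steps +6, −2, +6, −2, …).
Combining the parts gives D-35-45.

D-35-45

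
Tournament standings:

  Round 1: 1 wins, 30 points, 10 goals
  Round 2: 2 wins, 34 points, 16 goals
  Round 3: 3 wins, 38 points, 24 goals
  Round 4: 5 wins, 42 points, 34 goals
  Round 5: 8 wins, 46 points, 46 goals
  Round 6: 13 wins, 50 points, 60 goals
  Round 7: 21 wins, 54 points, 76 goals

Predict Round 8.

34 wins, 58 points, 94 goals

Wins — each term is the sum of the two before it: 1, 2, 3, 5, 8, 13, 21 → 34.
Points: +4 each step, so 30, 34, 38, 42, 46, 50, 54 → 58.
For the goals, differences are 6, 8, 10, … (increasing by 2 each time): 10, 16, 24, 34, 46, 60, 76 → 94.
Combining the parts gives 34 wins, 58 points, 94 goals.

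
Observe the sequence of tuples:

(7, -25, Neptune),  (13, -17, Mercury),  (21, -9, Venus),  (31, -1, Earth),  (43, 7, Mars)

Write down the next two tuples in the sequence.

First value goes 7, 13, 21, 31, 43 → 57 → 73 (differences are 6, 8, 10, … (increasing by 2 each time)).
Second value: -25, -17, -9, -1, 7 → 15 → 23 (+8 each step).
Planet: Neptune, Mercury, Venus, Earth, Mars → Jupiter → Saturn (runs through the planets Mercury→Neptune).
Putting the parts together: (57, 15, Jupiter) and then (73, 23, Saturn).

(57, 15, Jupiter), (73, 23, Saturn)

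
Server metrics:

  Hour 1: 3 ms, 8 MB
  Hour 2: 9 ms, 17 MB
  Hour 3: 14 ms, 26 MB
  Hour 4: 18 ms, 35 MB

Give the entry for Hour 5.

21 ms, 44 MB

Ms — differences are 6, 5, 4, … (decreasing by 1 each time): 3, 9, 14, 18 → 21.
MB — +9 each step: 8, 17, 26, 35 → 44.
Putting it together: 21 ms, 44 MB.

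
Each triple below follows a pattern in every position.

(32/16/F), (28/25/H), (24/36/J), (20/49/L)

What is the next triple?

First entry — −4 each step: 32, 28, 24, 20 → 16.
Second entry: perfect squares: 4², 5², 6², …, so 16, 25, 36, 49 → 64.
Letter — letters move forward 2 places in the alphabet: F, H, J, L → N.
Putting it together: (16/64/N).

(16/64/N)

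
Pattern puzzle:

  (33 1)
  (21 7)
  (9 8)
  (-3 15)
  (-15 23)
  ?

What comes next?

(-27 38)

First value: −12 each step, so 33, 21, 9, -3, -15 → -27.
Second value: 1, 7, 8, 15, 23 → 38 (each term is the sum of the two before it).
So the next pair is (-27 38).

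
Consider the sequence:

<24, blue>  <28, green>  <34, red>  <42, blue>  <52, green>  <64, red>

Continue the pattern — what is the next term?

<78, blue>

First slot — differences are 4, 6, 8, … (increasing by 2 each time): 24, 28, 34, 42, 52, 64 → 78.
Colour: repeats blue → green → red, so blue, green, red, blue, green, red → blue.
Combining the parts gives <78, blue>.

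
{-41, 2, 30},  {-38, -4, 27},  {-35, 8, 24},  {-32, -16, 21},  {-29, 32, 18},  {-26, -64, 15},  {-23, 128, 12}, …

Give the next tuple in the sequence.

First component: -41, -38, -35, -32, -29, -26, -23 → -20 (+3 each step).
Second component: 2, -4, 8, -16, 32, -64, 128 → -256 (×(-2) each step).
Third component: 30, 27, 24, 21, 18, 15, 12 → 9 (together with the first component always sums to -11).
Putting it together: {-20, -256, 9}.

{-20, -256, 9}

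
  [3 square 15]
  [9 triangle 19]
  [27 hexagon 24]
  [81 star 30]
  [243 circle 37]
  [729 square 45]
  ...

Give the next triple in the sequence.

[2187 triangle 54]

First coordinate: ×3 each step; 3, 9, 27, 81, 243, 729 → 2187.
Shape goes square, triangle, hexagon, star, circle, square → triangle (repeats square → triangle → hexagon → star → circle).
Third coordinate goes 15, 19, 24, 30, 37, 45 → 54 (differences are 4, 5, 6, … (increasing by 1 each time)).
Putting it together: [2187 triangle 54].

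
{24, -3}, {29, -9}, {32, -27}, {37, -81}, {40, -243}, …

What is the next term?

{45, -729}

First value — alternating steps +5, +3, +5, +3, …: 24, 29, 32, 37, 40 → 45.
Second value goes -3, -9, -27, -81, -243 → -729 (×3 each step).
Putting it together: {45, -729}.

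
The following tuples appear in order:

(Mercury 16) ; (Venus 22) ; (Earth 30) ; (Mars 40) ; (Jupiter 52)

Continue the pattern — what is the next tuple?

(Saturn 66)

Planet goes Mercury, Venus, Earth, Mars, Jupiter → Saturn (runs through the planets Mercury→Neptune).
Second component: 16, 22, 30, 40, 52 → 66 (differences are 6, 8, 10, … (increasing by 2 each time)).
So the next tuple is (Saturn 66).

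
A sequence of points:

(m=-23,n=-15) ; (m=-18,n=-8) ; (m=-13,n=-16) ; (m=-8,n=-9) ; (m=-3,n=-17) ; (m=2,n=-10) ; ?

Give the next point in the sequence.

M: +5 each step; -23, -18, -13, -8, -3, 2 → 7.
N goes -15, -8, -16, -9, -17, -10 → -18 (alternating steps +7, −8, +7, −8, …).
Putting it together: (m=7,n=-18).

(m=7,n=-18)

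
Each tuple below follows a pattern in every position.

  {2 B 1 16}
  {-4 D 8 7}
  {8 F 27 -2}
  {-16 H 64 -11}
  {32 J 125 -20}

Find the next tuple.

For the first component, ×(-2) each step: 2, -4, 8, -16, 32 → -64.
Letter goes B, D, F, H, J → L (letters move forward 2 places in the alphabet).
Third component — perfect cubes: 1³, 2³, 3³, …: 1, 8, 27, 64, 125 → 216.
Fourth component: −9 each step, so 16, 7, -2, -11, -20 → -29.
So the next tuple is {-64 L 216 -29}.

{-64 L 216 -29}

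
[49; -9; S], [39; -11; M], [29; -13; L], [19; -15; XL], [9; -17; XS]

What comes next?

First component goes 49, 39, 29, 19, 9 → -1 (−10 each step).
Second component — −2 each step: -9, -11, -13, -15, -17 → -19.
Size: S, M, L, XL, XS → S (runs through clothing sizes XS→XL).
So the next triple is [-1; -19; S].

[-1; -19; S]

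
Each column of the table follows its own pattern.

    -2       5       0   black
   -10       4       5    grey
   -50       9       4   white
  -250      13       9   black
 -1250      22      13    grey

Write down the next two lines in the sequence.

For the first component, ×5 each step: -2, -10, -50, -250, -1250 → -6250 → -31250.
Second component: 5, 4, 9, 13, 22 → 35 → 57 (each term is the sum of the two before it).
Third component goes 0, 5, 4, 9, 13 → 22 → 35 (always the previous value of the second component).
For the shade, repeats black → grey → white: black, grey, white, black, grey → white → black.
So the next two lines are -6250  35  22  white and -31250  57  35  black.

-6250  35  22  white; -31250  57  35  black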